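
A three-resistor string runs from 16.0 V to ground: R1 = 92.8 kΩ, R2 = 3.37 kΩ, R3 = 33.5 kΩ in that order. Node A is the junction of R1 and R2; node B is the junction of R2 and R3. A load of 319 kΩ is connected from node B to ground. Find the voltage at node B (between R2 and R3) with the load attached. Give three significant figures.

V ≈ 3.83 V

At node B, R3 is in parallel with the load: R3‖R_L = 30.32 kΩ.
Below node A the resistance is R2 + (R3‖R_L) = 33.69 kΩ, so V_A = 16.0 × 33.69/126.5 = 4.261 V.
Then V_B = V_A × (R3‖R_L)/(R2 + R3‖R_L) = 4.261 × 30.32/33.69 = 3.83 V.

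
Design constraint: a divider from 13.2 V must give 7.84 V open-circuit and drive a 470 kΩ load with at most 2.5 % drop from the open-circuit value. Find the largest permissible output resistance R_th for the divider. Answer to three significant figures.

R_th ≤ 12.1 kΩ

Loading drop = R_th/(R_th + R_L) ≤ 0.0250, so R_th ≤ R_L · ε/(1−ε) = 470 kΩ × 0.0250/0.9750 = 12.1 kΩ.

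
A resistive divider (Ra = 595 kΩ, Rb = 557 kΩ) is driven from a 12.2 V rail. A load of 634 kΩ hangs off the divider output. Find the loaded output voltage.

The load sits in parallel with Rb: Rb‖R_L = (557 × 634) / (557 + 634) = 296.5 kΩ.
V_out = 12.2 × 296.5 / (595 + 296.5) = 12.2 × 296.5/891.5 = 4.06 V.
(Unloaded it would have been 5.90 V.)

V_out ≈ 4.06 V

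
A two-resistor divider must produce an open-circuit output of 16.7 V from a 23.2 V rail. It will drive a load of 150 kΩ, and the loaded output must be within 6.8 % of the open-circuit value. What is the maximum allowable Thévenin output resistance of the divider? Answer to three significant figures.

R_th ≤ 10.9 kΩ

Loading drop = R_th/(R_th + R_L) ≤ 0.0680, so R_th ≤ R_L · ε/(1−ε) = 150 kΩ × 0.0680/0.9320 = 10.9 kΩ.
(Any R1, R2 with R2/(R1+R2) = 0.720 and R1‖R2 ≤ 10.9 kΩ will meet the spec.)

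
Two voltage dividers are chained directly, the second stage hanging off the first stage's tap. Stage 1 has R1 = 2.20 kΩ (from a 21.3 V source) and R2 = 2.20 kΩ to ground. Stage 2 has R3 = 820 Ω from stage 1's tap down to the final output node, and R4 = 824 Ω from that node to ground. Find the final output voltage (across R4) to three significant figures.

V_out ≈ 3.20 V

Stage 2 presents R3+R4 = 1644 Ω as a load on stage 1's tap.
Stage 1's lower leg becomes R2‖(R3+R4) = 940.9 Ω, so V_mid = 21.3 × 940.9/3141 = 6.381 V.
Stage 2 is itself unloaded: V_out = V_mid × R4/(R3+R4) = 6.381 × 824/1644 = 3.20 V.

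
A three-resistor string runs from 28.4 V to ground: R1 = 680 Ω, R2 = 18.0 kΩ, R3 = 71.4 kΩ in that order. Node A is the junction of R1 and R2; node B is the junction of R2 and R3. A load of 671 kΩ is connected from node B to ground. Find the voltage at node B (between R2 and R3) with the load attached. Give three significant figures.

V ≈ 22.0 V

At node B, R3 is in parallel with the load: R3‖R_L = 64530 Ω.
Below node A the resistance is R2 + (R3‖R_L) = 82530 Ω, so V_A = 28.4 × 82530/83210 = 28.17 V.
Then V_B = V_A × (R3‖R_L)/(R2 + R3‖R_L) = 28.17 × 64530/82530 = 22.0 V.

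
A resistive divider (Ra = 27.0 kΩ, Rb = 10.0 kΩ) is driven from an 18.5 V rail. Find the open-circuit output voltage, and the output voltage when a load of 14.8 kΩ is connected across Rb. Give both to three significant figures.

Open-circuit: V = 18.5 × 10.0/(27.0 + 10.0) = 5.00 V.
With the load, Rb becomes Rb‖R_L = 5.968 kΩ, so V = 18.5 × 5.968/32.97 = 3.35 V.

Unloaded: 5.00 V; loaded: 3.35 V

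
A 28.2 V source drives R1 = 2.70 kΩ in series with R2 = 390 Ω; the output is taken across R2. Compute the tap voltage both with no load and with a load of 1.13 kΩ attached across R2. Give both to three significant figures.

Unloaded: 3.56 V; loaded: 2.73 V

Open-circuit: V = 28.2 × 390/(2700 + 390) = 3.56 V.
With the load, R2 becomes R2‖R_L = 289.9 Ω, so V = 28.2 × 289.9/2990 = 2.73 V.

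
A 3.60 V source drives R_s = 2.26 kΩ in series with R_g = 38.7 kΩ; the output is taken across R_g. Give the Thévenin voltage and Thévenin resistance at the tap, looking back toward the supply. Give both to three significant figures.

V_th is the open-circuit tap voltage: 3.60 × 38.7/(2.26 + 38.7) = 3.40 V.
With the supply zeroed, R_s and R_g appear in parallel from the tap: R_th = R_s‖R_g = (2.26 × 38.7)/40.96 = 2.14 kΩ.

V_th = 3.40 V, R_th = 2.14 kΩ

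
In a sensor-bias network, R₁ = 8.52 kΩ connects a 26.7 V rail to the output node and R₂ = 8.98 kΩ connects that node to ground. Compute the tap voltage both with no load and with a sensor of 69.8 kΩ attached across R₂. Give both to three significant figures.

Unloaded: 13.7 V; loaded: 12.9 V

Open-circuit: V = 26.7 × 8.98/(8.52 + 8.98) = 13.7 V.
With the load, R₂ becomes R₂‖R_L = 7.956 kΩ, so V = 26.7 × 7.956/16.48 = 12.9 V.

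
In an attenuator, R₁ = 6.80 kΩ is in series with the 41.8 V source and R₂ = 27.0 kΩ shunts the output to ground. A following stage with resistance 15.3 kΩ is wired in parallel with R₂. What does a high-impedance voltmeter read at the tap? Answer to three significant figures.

V_out ≈ 24.6 V

The load sits in parallel with R₂: R₂‖R_L = (27.0 × 15.3) / (27.0 + 15.3) = 9.766 kΩ.
V_out = 41.8 × 9.766 / (6.80 + 9.766) = 41.8 × 9.766/16.57 = 24.6 V.
(Unloaded it would have been 33.4 V.)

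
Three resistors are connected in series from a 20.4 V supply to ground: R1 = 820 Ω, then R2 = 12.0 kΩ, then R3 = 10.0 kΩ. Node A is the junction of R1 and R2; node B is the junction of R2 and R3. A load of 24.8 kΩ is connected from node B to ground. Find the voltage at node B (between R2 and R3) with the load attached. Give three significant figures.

V ≈ 7.29 V

At node B, R3 is in parallel with the load: R3‖R_L = 7126 Ω.
Below node A the resistance is R2 + (R3‖R_L) = 19130 Ω, so V_A = 20.4 × 19130/19950 = 19.56 V.
Then V_B = V_A × (R3‖R_L)/(R2 + R3‖R_L) = 19.56 × 7126/19130 = 7.29 V.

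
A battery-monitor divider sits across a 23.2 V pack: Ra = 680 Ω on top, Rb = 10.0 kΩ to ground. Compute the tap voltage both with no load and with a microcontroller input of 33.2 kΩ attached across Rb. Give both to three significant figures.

Open-circuit: V = 23.2 × 10000/(680 + 10000) = 21.7 V.
With the load, Rb becomes Rb‖R_L = 7685 Ω, so V = 23.2 × 7685/8365 = 21.3 V.

Unloaded: 21.7 V; loaded: 21.3 V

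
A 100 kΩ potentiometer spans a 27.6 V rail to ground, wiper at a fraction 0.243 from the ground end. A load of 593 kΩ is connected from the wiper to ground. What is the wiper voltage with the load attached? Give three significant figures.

The wiper splits the pot into (1−α)R = 75.70 kΩ above and αR = 24.30 kΩ below.
Lower section ‖ load = 23.34 kΩ.
V_wiper = 27.6 × 23.34/(75.70 + 23.34) = 6.51 V.

V ≈ 6.51 V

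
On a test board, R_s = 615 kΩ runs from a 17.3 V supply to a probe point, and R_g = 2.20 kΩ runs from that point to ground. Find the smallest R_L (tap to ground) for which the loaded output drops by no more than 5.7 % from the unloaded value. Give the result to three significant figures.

Output resistance R_th = R_s‖R_g = (615 × 2.20)/617.2 = 2.192 kΩ.
The fractional drop is R_th/(R_th + R_L); requiring this ≤ 0.0570 gives R_L ≥ R_th(1/0.0570 − 1) = 2.192 × 16.54 = 36.3 kΩ.

R_L(min) ≈ 36.3 kΩ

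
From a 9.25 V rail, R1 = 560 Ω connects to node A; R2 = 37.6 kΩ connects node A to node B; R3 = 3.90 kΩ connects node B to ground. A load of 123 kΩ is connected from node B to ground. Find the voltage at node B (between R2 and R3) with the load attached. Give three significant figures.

V ≈ 0.834 V

At node B, R3 is in parallel with the load: R3‖R_L = 3780 Ω.
Below node A the resistance is R2 + (R3‖R_L) = 41380 Ω, so V_A = 9.25 × 41380/41940 = 9.126 V.
Then V_B = V_A × (R3‖R_L)/(R2 + R3‖R_L) = 9.126 × 3780/41380 = 0.834 V.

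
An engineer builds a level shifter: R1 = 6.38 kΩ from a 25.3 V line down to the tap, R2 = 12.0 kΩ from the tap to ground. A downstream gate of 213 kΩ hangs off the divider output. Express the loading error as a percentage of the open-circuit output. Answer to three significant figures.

1.92 %

The divider's output (Thévenin) resistance is R1‖R2 = 4.165 kΩ.
Fractional drop under load = R_th/(R_th + R_L) = 4.165 / (4.165 + 213) = 0.01918.
So the output falls by 1.92 %.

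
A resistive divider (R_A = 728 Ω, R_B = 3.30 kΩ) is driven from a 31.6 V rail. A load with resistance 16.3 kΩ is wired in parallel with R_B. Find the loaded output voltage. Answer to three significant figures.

V_out ≈ 25.0 V

The load sits in parallel with R_B: R_B‖R_L = (3300 × 16300) / (3300 + 16300) = 2744 Ω.
V_out = 31.6 × 2744 / (728 + 2744) = 31.6 × 2744/3472 = 25.0 V.
(Unloaded it would have been 25.9 V.)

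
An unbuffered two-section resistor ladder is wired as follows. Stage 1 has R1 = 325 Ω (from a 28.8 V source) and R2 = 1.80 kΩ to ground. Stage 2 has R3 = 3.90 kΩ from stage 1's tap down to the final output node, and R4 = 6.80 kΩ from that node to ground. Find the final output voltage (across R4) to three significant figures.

Stage 2 presents R3+R4 = 10700 Ω as a load on stage 1's tap.
Stage 1's lower leg becomes R2‖(R3+R4) = 1541 Ω, so V_mid = 28.8 × 1541/1866 = 23.78 V.
Stage 2 is itself unloaded: V_out = V_mid × R4/(R3+R4) = 23.78 × 6800/10700 = 15.1 V.

V_out ≈ 15.1 V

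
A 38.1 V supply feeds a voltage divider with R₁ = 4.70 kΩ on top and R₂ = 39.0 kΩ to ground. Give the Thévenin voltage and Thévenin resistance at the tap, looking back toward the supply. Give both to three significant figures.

V_th = 34.0 V, R_th = 4.19 kΩ

V_th is the open-circuit tap voltage: 38.1 × 39.0/(4.70 + 39.0) = 34.0 V.
With the supply zeroed, R₁ and R₂ appear in parallel from the tap: R_th = R₁‖R₂ = (4.70 × 39.0)/43.70 = 4.19 kΩ.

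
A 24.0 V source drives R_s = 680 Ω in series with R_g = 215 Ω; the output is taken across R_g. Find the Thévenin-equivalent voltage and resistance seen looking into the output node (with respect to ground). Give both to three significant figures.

V_th = 5.77 V, R_th = 163 Ω

V_th is the open-circuit tap voltage: 24.0 × 215/(680 + 215) = 5.77 V.
With the supply zeroed, R_s and R_g appear in parallel from the tap: R_th = R_s‖R_g = (680 × 215)/895.0 = 163 Ω.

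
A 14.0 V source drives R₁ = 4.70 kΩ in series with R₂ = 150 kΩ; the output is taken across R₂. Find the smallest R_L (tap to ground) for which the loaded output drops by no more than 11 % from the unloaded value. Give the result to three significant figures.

R_L(min) ≈ 36.9 kΩ

Output resistance R_th = R₁‖R₂ = (4.70 × 150)/154.7 = 4.557 kΩ.
The fractional drop is R_th/(R_th + R_L); requiring this ≤ 0.110 gives R_L ≥ R_th(1/0.110 − 1) = 4.557 × 8.091 = 36.9 kΩ.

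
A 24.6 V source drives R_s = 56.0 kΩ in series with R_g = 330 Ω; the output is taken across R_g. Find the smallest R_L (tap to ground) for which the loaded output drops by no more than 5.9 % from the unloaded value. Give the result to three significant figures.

R_L(min) ≈ 5.23 kΩ

Output resistance R_th = R_s‖R_g = (56000 × 330)/56330 = 328.1 Ω.
The fractional drop is R_th/(R_th + R_L); requiring this ≤ 0.0590 gives R_L ≥ R_th(1/0.0590 − 1) = 328.1 × 15.95 = 5.23 kΩ.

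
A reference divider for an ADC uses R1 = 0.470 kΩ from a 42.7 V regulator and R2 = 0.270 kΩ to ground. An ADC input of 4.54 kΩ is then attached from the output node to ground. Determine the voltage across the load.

V_out ≈ 15.0 V

The load sits in parallel with R2: R2‖R_L = (270 × 4540) / (270 + 4540) = 254.8 Ω.
V_out = 42.7 × 254.8 / (470 + 254.8) = 42.7 × 254.8/724.8 = 15.0 V.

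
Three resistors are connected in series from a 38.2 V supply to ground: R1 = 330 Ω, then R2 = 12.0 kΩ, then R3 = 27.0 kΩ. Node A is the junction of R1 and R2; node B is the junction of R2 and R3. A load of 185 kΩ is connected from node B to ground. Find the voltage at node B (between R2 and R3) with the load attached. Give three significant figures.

V ≈ 25.1 V

At node B, R3 is in parallel with the load: R3‖R_L = 23560 Ω.
Below node A the resistance is R2 + (R3‖R_L) = 35560 Ω, so V_A = 38.2 × 35560/35890 = 37.85 V.
Then V_B = V_A × (R3‖R_L)/(R2 + R3‖R_L) = 37.85 × 23560/35560 = 25.1 V.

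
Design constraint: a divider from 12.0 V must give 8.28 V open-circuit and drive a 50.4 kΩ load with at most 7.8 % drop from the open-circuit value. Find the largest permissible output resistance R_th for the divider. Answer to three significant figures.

Loading drop = R_th/(R_th + R_L) ≤ 0.0780, so R_th ≤ R_L · ε/(1−ε) = 50.4 kΩ × 0.0780/0.9220 = 4.26 kΩ.
(Any R1, R2 with R2/(R1+R2) = 0.690 and R1‖R2 ≤ 4.26 kΩ will meet the spec.)

R_th ≤ 4.26 kΩ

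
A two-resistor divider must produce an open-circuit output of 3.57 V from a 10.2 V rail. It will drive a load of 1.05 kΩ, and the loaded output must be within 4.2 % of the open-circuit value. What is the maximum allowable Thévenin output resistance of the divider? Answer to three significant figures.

Loading drop = R_th/(R_th + R_L) ≤ 0.0420, so R_th ≤ R_L · ε/(1−ε) = 1.05 kΩ × 0.0420/0.9580 = 46.0 Ω.

R_th ≤ 46.0 Ω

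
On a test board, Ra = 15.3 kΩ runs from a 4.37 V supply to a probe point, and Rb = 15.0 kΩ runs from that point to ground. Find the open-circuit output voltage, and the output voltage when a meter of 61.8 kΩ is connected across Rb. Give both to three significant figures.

Open-circuit: V = 4.37 × 15.0/(15.3 + 15.0) = 2.16 V.
With the load, Rb becomes Rb‖R_L = 12.07 kΩ, so V = 4.37 × 12.07/27.37 = 1.93 V.

Unloaded: 2.16 V; loaded: 1.93 V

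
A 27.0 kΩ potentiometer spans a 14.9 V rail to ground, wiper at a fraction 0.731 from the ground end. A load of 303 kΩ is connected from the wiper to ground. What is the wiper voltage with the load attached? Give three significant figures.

The wiper splits the pot into (1−α)R = 7.263 kΩ above and αR = 19.74 kΩ below.
Lower section ‖ load = 18.53 kΩ.
V_wiper = 14.9 × 18.53/(7.263 + 18.53) = 10.7 V.

V ≈ 10.7 V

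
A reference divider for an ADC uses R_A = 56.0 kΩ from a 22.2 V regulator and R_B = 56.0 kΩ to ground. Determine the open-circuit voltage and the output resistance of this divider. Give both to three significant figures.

V_th = 11.1 V, R_th = 28.0 kΩ

V_th is the open-circuit tap voltage: 22.2 × 56.0/(56.0 + 56.0) = 11.1 V.
With the supply zeroed, R_A and R_B appear in parallel from the tap: R_th = R_A‖R_B = (56.0 × 56.0)/112.0 = 28.0 kΩ.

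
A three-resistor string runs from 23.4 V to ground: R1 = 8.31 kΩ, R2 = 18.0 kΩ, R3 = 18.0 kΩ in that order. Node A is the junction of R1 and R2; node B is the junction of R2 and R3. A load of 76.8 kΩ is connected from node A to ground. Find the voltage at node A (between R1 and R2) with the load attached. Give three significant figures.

V ≈ 17.5 V

Below node A the series string R2+R3 = 36.00 kΩ sits in parallel with the 76.8 kΩ load: 24.51 kΩ.
V_A = 23.4 × 24.51/(8.31 + 24.51) = 17.5 V.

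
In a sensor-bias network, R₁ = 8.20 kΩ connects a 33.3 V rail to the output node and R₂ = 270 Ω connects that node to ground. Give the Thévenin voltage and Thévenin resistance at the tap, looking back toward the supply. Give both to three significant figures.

V_th is the open-circuit tap voltage: 33.3 × 270/(8200 + 270) = 1.06 V.
With the supply zeroed, R₁ and R₂ appear in parallel from the tap: R_th = R₁‖R₂ = (8200 × 270)/8470 = 261 Ω.

V_th = 1.06 V, R_th = 261 Ω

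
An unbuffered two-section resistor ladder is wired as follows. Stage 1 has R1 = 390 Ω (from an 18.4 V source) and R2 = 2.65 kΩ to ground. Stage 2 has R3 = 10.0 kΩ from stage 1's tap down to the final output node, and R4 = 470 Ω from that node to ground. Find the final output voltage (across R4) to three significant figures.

Stage 2 presents R3+R4 = 10470 Ω as a load on stage 1's tap.
Stage 1's lower leg becomes R2‖(R3+R4) = 2115 Ω, so V_mid = 18.4 × 2115/2505 = 15.54 V.
Stage 2 is itself unloaded: V_out = V_mid × R4/(R3+R4) = 15.54 × 470/10470 = 0.697 V.

V_out ≈ 0.697 V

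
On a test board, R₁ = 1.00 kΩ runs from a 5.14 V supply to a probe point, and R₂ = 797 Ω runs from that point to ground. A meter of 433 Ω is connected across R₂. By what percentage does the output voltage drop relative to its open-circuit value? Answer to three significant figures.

The divider's output (Thévenin) resistance is R₁‖R₂ = 443.5 Ω.
Fractional drop under load = R_th/(R_th + R_L) = 443.5 / (443.5 + 433) = 0.5060.
So the output falls by 50.6 %.

50.6 %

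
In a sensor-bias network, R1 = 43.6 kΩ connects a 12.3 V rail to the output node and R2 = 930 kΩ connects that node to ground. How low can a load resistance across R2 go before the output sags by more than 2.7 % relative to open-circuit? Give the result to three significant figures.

R_L(min) ≈ 1.50 MΩ

Output resistance R_th = R1‖R2 = (43.6 × 930)/973.6 = 41.65 kΩ.
The fractional drop is R_th/(R_th + R_L); requiring this ≤ 0.0270 gives R_L ≥ R_th(1/0.0270 − 1) = 41.65 × 36.04 = 1.50 MΩ.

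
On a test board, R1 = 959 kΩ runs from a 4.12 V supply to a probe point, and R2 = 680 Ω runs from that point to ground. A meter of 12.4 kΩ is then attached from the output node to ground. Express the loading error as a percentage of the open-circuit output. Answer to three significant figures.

5.20 %

The divider's output (Thévenin) resistance is R1‖R2 = 679.5 Ω.
Fractional drop under load = R_th/(R_th + R_L) = 679.5 / (679.5 + 12400) = 0.05195.
So the output falls by 5.20 %.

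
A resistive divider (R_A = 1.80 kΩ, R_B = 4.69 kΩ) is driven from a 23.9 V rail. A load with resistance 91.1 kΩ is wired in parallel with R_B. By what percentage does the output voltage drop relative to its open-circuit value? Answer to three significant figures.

1.41 %

The divider's output (Thévenin) resistance is R_A‖R_B = 1.301 kΩ.
Fractional drop under load = R_th/(R_th + R_L) = 1.301 / (1.301 + 91.1) = 0.01408.
So the output falls by 1.41 %.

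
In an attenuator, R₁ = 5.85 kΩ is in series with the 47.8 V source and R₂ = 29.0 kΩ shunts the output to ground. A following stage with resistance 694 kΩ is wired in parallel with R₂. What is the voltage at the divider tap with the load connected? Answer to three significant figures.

V_out ≈ 39.5 V

The load sits in parallel with R₂: R₂‖R_L = (29.0 × 694) / (29.0 + 694) = 27.84 kΩ.
V_out = 47.8 × 27.84 / (5.85 + 27.84) = 47.8 × 27.84/33.69 = 39.5 V.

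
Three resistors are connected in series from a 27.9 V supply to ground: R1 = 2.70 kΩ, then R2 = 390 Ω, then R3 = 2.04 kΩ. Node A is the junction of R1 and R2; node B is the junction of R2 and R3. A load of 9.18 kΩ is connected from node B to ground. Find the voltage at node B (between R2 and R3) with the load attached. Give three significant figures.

V ≈ 9.78 V

At node B, R3 is in parallel with the load: R3‖R_L = 1669 Ω.
Below node A the resistance is R2 + (R3‖R_L) = 2059 Ω, so V_A = 27.9 × 2059/4759 = 12.07 V.
Then V_B = V_A × (R3‖R_L)/(R2 + R3‖R_L) = 12.07 × 1669/2059 = 9.78 V.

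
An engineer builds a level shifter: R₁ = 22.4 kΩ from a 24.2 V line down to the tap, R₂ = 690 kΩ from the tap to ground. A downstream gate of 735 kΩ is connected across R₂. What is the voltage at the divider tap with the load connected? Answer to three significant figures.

The load sits in parallel with R₂: R₂‖R_L = (690 × 735) / (690 + 735) = 355.9 kΩ.
V_out = 24.2 × 355.9 / (22.4 + 355.9) = 24.2 × 355.9/378.3 = 22.8 V.
(Unloaded it would have been 23.4 V.)

V_out ≈ 22.8 V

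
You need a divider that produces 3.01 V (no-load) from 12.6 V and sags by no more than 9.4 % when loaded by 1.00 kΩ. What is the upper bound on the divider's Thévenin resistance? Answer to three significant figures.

R_th ≤ 104 Ω

Loading drop = R_th/(R_th + R_L) ≤ 0.0940, so R_th ≤ R_L · ε/(1−ε) = 1.00 kΩ × 0.0940/0.9060 = 104 Ω.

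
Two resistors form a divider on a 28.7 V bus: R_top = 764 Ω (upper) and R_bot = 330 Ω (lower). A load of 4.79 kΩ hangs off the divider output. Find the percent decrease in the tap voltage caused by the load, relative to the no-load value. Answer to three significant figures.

The divider's output (Thévenin) resistance is R_top‖R_bot = 230.5 Ω.
Fractional drop under load = R_th/(R_th + R_L) = 230.5 / (230.5 + 4790) = 0.04590.
So the output falls by 4.59 %.

4.59 %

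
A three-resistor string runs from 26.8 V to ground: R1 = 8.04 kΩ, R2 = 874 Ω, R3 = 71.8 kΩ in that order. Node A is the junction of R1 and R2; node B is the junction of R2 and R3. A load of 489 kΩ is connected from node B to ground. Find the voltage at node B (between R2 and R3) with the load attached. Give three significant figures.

V ≈ 23.5 V

At node B, R3 is in parallel with the load: R3‖R_L = 62610 Ω.
Below node A the resistance is R2 + (R3‖R_L) = 63480 Ω, so V_A = 26.8 × 63480/71520 = 23.79 V.
Then V_B = V_A × (R3‖R_L)/(R2 + R3‖R_L) = 23.79 × 62610/63480 = 23.5 V.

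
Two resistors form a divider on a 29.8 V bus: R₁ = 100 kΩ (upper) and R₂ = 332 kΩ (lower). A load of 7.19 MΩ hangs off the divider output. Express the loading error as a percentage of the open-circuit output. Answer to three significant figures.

1.06 %

The divider's output (Thévenin) resistance is R₁‖R₂ = 76.85 kΩ.
Fractional drop under load = R_th/(R_th + R_L) = 76.85 / (76.85 + 7190) = 0.01058.
So the output falls by 1.06 %.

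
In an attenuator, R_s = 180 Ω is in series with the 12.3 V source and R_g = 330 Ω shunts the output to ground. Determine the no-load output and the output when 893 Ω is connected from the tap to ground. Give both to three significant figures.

Unloaded: 7.96 V; loaded: 7.04 V

Open-circuit: V = 12.3 × 330/(180 + 330) = 7.96 V.
With the load, R_g becomes R_g‖R_L = 241.0 Ω, so V = 12.3 × 241.0/421.0 = 7.04 V.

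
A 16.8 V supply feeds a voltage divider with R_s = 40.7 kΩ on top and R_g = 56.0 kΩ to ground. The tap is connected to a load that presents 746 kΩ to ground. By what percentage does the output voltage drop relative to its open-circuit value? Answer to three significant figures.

3.06 %

The divider's output (Thévenin) resistance is R_s‖R_g = 23.57 kΩ.
Fractional drop under load = R_th/(R_th + R_L) = 23.57 / (23.57 + 746) = 0.03063.
So the output falls by 3.06 %.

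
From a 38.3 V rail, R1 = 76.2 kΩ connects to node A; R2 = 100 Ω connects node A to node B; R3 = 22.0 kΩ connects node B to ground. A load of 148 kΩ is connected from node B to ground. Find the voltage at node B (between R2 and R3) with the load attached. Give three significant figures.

At node B, R3 is in parallel with the load: R3‖R_L = 19150 Ω.
Below node A the resistance is R2 + (R3‖R_L) = 19250 Ω, so V_A = 38.3 × 19250/95450 = 7.725 V.
Then V_B = V_A × (R3‖R_L)/(R2 + R3‖R_L) = 7.725 × 19150/19250 = 7.69 V.

V ≈ 7.69 V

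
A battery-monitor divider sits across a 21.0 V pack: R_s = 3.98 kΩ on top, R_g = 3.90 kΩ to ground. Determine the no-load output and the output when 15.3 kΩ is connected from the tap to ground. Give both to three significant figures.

Unloaded: 10.4 V; loaded: 9.21 V

Open-circuit: V = 21.0 × 3.90/(3.98 + 3.90) = 10.4 V.
With the load, R_g becomes R_g‖R_L = 3.108 kΩ, so V = 21.0 × 3.108/7.088 = 9.21 V.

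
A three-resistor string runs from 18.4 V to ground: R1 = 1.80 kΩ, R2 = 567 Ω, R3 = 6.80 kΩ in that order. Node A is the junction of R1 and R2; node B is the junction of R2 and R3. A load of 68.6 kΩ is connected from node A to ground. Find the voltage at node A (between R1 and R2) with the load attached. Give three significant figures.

V ≈ 14.5 V

Below node A the series string R2+R3 = 7367 Ω sits in parallel with the 68600 Ω load: 6653 Ω.
V_A = 18.4 × 6653/(1800 + 6653) = 14.5 V.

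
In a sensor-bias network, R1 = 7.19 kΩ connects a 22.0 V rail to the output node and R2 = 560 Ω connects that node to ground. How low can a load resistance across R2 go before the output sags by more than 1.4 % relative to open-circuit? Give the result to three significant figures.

R_L(min) ≈ 36.6 kΩ

Output resistance R_th = R1‖R2 = (7190 × 560)/7750 = 519.5 Ω.
The fractional drop is R_th/(R_th + R_L); requiring this ≤ 0.0140 gives R_L ≥ R_th(1/0.0140 − 1) = 519.5 × 70.43 = 36.6 kΩ.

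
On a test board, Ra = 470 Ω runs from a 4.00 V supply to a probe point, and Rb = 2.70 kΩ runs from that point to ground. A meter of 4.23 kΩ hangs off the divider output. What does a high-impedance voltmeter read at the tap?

V_out ≈ 3.11 V

The load sits in parallel with Rb: Rb‖R_L = (2700 × 4230) / (2700 + 4230) = 1648 Ω.
V_out = 4.00 × 1648 / (470 + 1648) = 4.00 × 1648/2118 = 3.11 V.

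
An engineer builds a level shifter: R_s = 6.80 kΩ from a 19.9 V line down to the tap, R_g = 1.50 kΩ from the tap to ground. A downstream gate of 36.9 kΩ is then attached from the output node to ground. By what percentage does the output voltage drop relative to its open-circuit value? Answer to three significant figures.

3.22 %

The divider's output (Thévenin) resistance is R_s‖R_g = 1.229 kΩ.
Fractional drop under load = R_th/(R_th + R_L) = 1.229 / (1.229 + 36.9) = 0.03223.
So the output falls by 3.22 %.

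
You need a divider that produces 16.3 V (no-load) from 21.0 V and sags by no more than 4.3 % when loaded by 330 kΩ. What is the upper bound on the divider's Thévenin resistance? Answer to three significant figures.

R_th ≤ 14.8 kΩ

Loading drop = R_th/(R_th + R_L) ≤ 0.0430, so R_th ≤ R_L · ε/(1−ε) = 330 kΩ × 0.0430/0.9570 = 14.8 kΩ.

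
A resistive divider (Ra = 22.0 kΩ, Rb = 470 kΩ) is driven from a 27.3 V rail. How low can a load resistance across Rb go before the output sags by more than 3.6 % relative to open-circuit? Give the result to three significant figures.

R_L(min) ≈ 563 kΩ

Output resistance R_th = Ra‖Rb = (22.0 × 470)/492.0 = 21.02 kΩ.
The fractional drop is R_th/(R_th + R_L); requiring this ≤ 0.0360 gives R_L ≥ R_th(1/0.0360 − 1) = 21.02 × 26.78 = 563 kΩ.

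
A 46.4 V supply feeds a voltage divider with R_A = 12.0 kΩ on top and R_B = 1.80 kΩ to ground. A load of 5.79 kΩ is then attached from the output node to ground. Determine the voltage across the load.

V_out ≈ 4.76 V

The load sits in parallel with R_B: R_B‖R_L = (1.80 × 5.79) / (1.80 + 5.79) = 1.373 kΩ.
V_out = 46.4 × 1.373 / (12.0 + 1.373) = 46.4 × 1.373/13.37 = 4.76 V.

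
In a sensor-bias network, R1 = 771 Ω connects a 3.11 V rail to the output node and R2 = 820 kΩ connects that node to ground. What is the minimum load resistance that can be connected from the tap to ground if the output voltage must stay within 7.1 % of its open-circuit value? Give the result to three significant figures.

R_L(min) ≈ 10.1 kΩ

Output resistance R_th = R1‖R2 = (771 × 820000)/820800 = 770.3 Ω.
The fractional drop is R_th/(R_th + R_L); requiring this ≤ 0.0710 gives R_L ≥ R_th(1/0.0710 − 1) = 770.3 × 13.08 = 10.1 kΩ.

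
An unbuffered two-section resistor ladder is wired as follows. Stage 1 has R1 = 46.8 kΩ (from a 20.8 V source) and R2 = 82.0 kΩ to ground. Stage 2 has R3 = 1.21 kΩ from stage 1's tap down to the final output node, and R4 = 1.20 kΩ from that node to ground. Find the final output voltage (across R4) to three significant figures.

Stage 2 presents R3+R4 = 2.410 kΩ as a load on stage 1's tap.
Stage 1's lower leg becomes R2‖(R3+R4) = 2.341 kΩ, so V_mid = 20.8 × 2.341/49.14 = 0.9910 V.
Stage 2 is itself unloaded: V_out = V_mid × R4/(R3+R4) = 0.9910 × 1.20/2.410 = 0.493 V.

V_out ≈ 0.493 V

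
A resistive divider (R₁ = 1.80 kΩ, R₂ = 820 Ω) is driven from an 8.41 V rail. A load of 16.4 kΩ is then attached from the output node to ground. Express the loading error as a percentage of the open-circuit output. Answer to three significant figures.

The divider's output (Thévenin) resistance is R₁‖R₂ = 563.4 Ω.
Fractional drop under load = R_th/(R_th + R_L) = 563.4 / (563.4 + 16400) = 0.03321.
So the output falls by 3.32 %.

3.32 %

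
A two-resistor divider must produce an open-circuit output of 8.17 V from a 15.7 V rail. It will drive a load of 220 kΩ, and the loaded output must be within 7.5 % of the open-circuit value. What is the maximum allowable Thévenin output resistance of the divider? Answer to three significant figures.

Loading drop = R_th/(R_th + R_L) ≤ 0.0750, so R_th ≤ R_L · ε/(1−ε) = 220 kΩ × 0.0750/0.9250 = 17.8 kΩ.

R_th ≤ 17.8 kΩ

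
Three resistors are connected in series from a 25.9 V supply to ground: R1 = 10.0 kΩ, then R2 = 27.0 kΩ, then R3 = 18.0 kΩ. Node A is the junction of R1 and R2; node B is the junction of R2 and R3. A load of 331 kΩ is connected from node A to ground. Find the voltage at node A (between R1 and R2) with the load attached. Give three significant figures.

V ≈ 20.7 V

Below node A the series string R2+R3 = 45.00 kΩ sits in parallel with the 331 kΩ load: 39.61 kΩ.
V_A = 25.9 × 39.61/(10.0 + 39.61) = 20.7 V.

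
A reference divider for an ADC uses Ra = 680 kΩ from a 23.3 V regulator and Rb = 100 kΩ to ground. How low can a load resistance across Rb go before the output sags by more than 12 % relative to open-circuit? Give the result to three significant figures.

R_L(min) ≈ 639 kΩ

Output resistance R_th = Ra‖Rb = (680 × 100)/780.0 = 87.18 kΩ.
The fractional drop is R_th/(R_th + R_L); requiring this ≤ 0.120 gives R_L ≥ R_th(1/0.120 − 1) = 87.18 × 7.333 = 639 kΩ.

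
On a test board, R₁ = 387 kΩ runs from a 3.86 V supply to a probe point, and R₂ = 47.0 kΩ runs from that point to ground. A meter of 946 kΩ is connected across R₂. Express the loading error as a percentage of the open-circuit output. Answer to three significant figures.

4.24 %

The divider's output (Thévenin) resistance is R₁‖R₂ = 41.91 kΩ.
Fractional drop under load = R_th/(R_th + R_L) = 41.91 / (41.91 + 946) = 0.04242.
So the output falls by 4.24 %.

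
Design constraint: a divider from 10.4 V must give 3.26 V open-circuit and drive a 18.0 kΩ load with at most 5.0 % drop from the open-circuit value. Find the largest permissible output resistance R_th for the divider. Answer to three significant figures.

R_th ≤ 947 Ω

Loading drop = R_th/(R_th + R_L) ≤ 0.0500, so R_th ≤ R_L · ε/(1−ε) = 18.0 kΩ × 0.0500/0.9500 = 947 Ω.
(Any R1, R2 with R2/(R1+R2) = 0.313 and R1‖R2 ≤ 947 Ω will meet the spec.)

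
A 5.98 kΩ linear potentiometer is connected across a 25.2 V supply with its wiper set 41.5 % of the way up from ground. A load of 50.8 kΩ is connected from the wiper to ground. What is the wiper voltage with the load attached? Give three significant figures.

V ≈ 10.2 V

The wiper splits the pot into (1−α)R = 3.498 kΩ above and αR = 2.482 kΩ below.
Lower section ‖ load = 2.366 kΩ.
V_wiper = 25.2 × 2.366/(3.498 + 2.366) = 10.2 V.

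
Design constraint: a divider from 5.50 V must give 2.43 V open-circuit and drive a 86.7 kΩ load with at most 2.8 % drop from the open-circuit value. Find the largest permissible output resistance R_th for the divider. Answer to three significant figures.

R_th ≤ 2.50 kΩ

Loading drop = R_th/(R_th + R_L) ≤ 0.0280, so R_th ≤ R_L · ε/(1−ε) = 86.7 kΩ × 0.0280/0.9720 = 2.50 kΩ.
(Any R1, R2 with R2/(R1+R2) = 0.442 and R1‖R2 ≤ 2.50 kΩ will meet the spec.)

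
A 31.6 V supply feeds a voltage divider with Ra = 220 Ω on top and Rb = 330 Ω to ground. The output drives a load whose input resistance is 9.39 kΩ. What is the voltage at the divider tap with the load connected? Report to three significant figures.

The load sits in parallel with Rb: Rb‖R_L = (330 × 9390) / (330 + 9390) = 318.8 Ω.
V_out = 31.6 × 318.8 / (220 + 318.8) = 31.6 × 318.8/538.8 = 18.7 V.

V_out ≈ 18.7 V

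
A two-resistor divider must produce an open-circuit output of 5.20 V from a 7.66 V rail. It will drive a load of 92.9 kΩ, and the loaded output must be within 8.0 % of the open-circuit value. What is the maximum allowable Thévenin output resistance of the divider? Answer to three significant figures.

Loading drop = R_th/(R_th + R_L) ≤ 0.0800, so R_th ≤ R_L · ε/(1−ε) = 92.9 kΩ × 0.0800/0.9200 = 8.08 kΩ.
(Any R1, R2 with R2/(R1+R2) = 0.679 and R1‖R2 ≤ 8.08 kΩ will meet the spec.)

R_th ≤ 8.08 kΩ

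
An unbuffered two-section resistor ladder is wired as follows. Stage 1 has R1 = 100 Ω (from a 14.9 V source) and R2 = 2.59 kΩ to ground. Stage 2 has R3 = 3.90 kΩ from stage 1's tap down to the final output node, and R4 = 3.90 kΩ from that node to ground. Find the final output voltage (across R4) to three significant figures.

Stage 2 presents R3+R4 = 7800 Ω as a load on stage 1's tap.
Stage 1's lower leg becomes R2‖(R3+R4) = 1944 Ω, so V_mid = 14.9 × 1944/2044 = 14.17 V.
Stage 2 is itself unloaded: V_out = V_mid × R4/(R3+R4) = 14.17 × 3900/7800 = 7.09 V.

V_out ≈ 7.09 V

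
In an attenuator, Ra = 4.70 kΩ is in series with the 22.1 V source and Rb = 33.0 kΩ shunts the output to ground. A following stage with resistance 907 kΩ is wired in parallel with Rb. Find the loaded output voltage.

The load sits in parallel with Rb: Rb‖R_L = (33.0 × 907) / (33.0 + 907) = 31.84 kΩ.
V_out = 22.1 × 31.84 / (4.70 + 31.84) = 22.1 × 31.84/36.54 = 19.3 V.

V_out ≈ 19.3 V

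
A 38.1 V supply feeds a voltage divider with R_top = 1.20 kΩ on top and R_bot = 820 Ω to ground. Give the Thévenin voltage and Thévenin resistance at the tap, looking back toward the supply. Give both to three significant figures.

V_th = 15.5 V, R_th = 487 Ω

V_th is the open-circuit tap voltage: 38.1 × 820/(1200 + 820) = 15.5 V.
With the supply zeroed, R_top and R_bot appear in parallel from the tap: R_th = R_top‖R_bot = (1200 × 820)/2020 = 487 Ω.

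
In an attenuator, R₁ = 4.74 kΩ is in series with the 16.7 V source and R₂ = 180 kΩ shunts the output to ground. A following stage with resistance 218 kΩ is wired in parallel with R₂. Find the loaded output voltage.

The load sits in parallel with R₂: R₂‖R_L = (180 × 218) / (180 + 218) = 98.59 kΩ.
V_out = 16.7 × 98.59 / (4.74 + 98.59) = 16.7 × 98.59/103.3 = 15.9 V.

V_out ≈ 15.9 V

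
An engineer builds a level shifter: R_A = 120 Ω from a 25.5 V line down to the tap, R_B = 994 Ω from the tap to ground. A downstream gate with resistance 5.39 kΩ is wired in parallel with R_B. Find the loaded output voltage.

The load sits in parallel with R_B: R_B‖R_L = (994 × 5390) / (994 + 5390) = 839.2 Ω.
V_out = 25.5 × 839.2 / (120 + 839.2) = 25.5 × 839.2/959.2 = 22.3 V.

V_out ≈ 22.3 V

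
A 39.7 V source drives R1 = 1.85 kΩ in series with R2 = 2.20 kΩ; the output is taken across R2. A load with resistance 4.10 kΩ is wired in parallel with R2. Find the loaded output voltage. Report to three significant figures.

The load sits in parallel with R2: R2‖R_L = (2.20 × 4.10) / (2.20 + 4.10) = 1.432 kΩ.
V_out = 39.7 × 1.432 / (1.85 + 1.432) = 39.7 × 1.432/3.282 = 17.3 V.
(Unloaded it would have been 21.6 V.)

V_out ≈ 17.3 V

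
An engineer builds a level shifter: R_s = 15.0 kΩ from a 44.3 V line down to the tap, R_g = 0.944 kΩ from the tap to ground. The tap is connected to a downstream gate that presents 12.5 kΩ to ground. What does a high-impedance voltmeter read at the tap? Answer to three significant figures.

V_out ≈ 2.45 V

The load sits in parallel with R_g: R_g‖R_L = (944 × 12500) / (944 + 12500) = 877.7 Ω.
V_out = 44.3 × 877.7 / (15000 + 877.7) = 44.3 × 877.7/15880 = 2.45 V.
(Unloaded it would have been 2.62 V.)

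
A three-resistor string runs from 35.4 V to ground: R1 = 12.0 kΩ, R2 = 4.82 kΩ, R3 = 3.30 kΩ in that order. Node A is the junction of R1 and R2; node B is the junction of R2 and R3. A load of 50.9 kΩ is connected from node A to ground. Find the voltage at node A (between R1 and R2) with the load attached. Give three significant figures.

V ≈ 13.0 V

Below node A the series string R2+R3 = 8.120 kΩ sits in parallel with the 50.9 kΩ load: 7.003 kΩ.
V_A = 35.4 × 7.003/(12.0 + 7.003) = 13.0 V.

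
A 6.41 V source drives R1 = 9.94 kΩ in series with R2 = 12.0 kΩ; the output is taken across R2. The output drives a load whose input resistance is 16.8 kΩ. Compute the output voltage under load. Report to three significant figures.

The load sits in parallel with R2: R2‖R_L = (12.0 × 16.8) / (12.0 + 16.8) = 7.000 kΩ.
V_out = 6.41 × 7.000 / (9.94 + 7.000) = 6.41 × 7.000/16.94 = 2.65 V.

V_out ≈ 2.65 V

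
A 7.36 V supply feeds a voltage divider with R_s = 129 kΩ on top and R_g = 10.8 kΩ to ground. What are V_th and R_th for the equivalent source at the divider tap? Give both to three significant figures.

V_th = 0.569 V, R_th = 9.97 kΩ

V_th is the open-circuit tap voltage: 7.36 × 10.8/(129 + 10.8) = 0.569 V.
With the supply zeroed, R_s and R_g appear in parallel from the tap: R_th = R_s‖R_g = (129 × 10.8)/139.8 = 9.97 kΩ.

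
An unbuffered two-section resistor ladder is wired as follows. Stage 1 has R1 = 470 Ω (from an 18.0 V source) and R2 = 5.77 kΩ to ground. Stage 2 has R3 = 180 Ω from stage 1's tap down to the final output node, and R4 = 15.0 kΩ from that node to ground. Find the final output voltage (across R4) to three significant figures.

V_out ≈ 16.0 V

Stage 2 presents R3+R4 = 15180 Ω as a load on stage 1's tap.
Stage 1's lower leg becomes R2‖(R3+R4) = 4181 Ω, so V_mid = 18.0 × 4181/4651 = 16.18 V.
Stage 2 is itself unloaded: V_out = V_mid × R4/(R3+R4) = 16.18 × 15000/15180 = 16.0 V.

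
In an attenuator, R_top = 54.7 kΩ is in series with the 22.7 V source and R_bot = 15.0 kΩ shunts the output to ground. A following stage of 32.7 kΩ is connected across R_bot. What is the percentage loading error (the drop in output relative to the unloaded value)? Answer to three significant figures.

Unloaded V = 22.7 × 15.0/69.70 = 4.885 V.
Loaded: R_bot‖R_L = 10.28 kΩ, giving V = 22.7 × 10.28/64.98 = 3.592 V.
Drop = (4.885 − 3.592) / 4.885 = 26.5 %.

26.5 %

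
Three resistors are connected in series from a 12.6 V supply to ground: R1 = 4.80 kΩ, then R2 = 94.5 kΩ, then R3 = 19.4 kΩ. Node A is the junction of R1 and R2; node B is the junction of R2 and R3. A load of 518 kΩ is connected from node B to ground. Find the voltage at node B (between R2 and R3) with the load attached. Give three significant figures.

V ≈ 2.00 V

At node B, R3 is in parallel with the load: R3‖R_L = 18.70 kΩ.
Below node A the resistance is R2 + (R3‖R_L) = 113.2 kΩ, so V_A = 12.6 × 113.2/118.0 = 12.09 V.
Then V_B = V_A × (R3‖R_L)/(R2 + R3‖R_L) = 12.09 × 18.70/113.2 = 2.00 V.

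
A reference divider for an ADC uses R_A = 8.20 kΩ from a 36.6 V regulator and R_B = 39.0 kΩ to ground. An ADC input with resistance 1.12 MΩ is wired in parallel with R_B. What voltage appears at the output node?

V_out ≈ 30.1 V

The load sits in parallel with R_B: R_B‖R_L = (39.0 × 1120) / (39.0 + 1120) = 37.69 kΩ.
V_out = 36.6 × 37.69 / (8.20 + 37.69) = 36.6 × 37.69/45.89 = 30.1 V.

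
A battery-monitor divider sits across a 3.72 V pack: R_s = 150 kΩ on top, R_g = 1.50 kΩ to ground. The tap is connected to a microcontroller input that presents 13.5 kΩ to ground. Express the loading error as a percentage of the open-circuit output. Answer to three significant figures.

Unloaded V = 3.72 × 1.50/151.5 = 0.036832 V.
Loaded: R_g‖R_L = 1.350 kΩ, giving V = 3.72 × 1.350/151.3 = 0.033181 V.
Drop = (0.036832 − 0.033181) / 0.036832 = 9.91 %.

9.91 %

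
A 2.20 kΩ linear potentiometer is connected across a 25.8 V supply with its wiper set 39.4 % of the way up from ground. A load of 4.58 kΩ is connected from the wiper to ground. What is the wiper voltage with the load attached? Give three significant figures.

V ≈ 9.12 V

The wiper splits the pot into (1−α)R = 1333 Ω above and αR = 866.8 Ω below.
Lower section ‖ load = 728.9 Ω.
V_wiper = 25.8 × 728.9/(1333 + 728.9) = 9.12 V.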